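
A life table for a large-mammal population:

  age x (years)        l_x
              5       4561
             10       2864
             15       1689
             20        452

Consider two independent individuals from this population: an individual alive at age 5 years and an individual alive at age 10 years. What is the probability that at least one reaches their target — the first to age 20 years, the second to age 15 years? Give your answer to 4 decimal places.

0.6304

p₁ = l_20/l_5 = 452/4561 = 0.099101; p₂ = l_15/l_10 = 1689/2864 = 0.589735.
P(at least one) = 1 − (1−p₁)(1−p₂) = 1 − 0.900899 × 0.410265 = 0.630393.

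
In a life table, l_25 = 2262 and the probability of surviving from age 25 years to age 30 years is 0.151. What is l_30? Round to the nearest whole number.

l_30 = l_25 × p = 2262 × 0.151 = 342.

342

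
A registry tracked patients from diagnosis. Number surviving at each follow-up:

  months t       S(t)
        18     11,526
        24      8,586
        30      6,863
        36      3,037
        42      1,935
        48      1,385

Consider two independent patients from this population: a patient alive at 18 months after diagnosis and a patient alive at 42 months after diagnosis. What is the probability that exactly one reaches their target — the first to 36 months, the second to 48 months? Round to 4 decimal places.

0.6021

p₁ = S(36)/S(18) = 3,037/11,526 = 0.263491; p₂ = S(48)/S(42) = 1,385/1,935 = 0.715762.
P(exactly one) = p₁(1−p₂) + (1−p₁)p₂ = 0.074894 + 0.527165 = 0.602059.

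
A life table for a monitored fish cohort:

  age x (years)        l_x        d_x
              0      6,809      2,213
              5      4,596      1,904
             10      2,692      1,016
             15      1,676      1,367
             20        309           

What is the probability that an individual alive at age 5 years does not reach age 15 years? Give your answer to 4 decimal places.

0.6353

P(die before 15 | alive at 5) = 1 − l_15/l_5 = 1 − 1,676/4,596 = (2,920)/4,596 = 0.635335.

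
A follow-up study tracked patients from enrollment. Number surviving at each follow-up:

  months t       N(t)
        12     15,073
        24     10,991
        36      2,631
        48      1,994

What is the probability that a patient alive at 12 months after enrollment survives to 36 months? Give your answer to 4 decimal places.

0.1746

The conditional survival probability is N(36)/N(12) = 2,631/15,073 = 0.174551.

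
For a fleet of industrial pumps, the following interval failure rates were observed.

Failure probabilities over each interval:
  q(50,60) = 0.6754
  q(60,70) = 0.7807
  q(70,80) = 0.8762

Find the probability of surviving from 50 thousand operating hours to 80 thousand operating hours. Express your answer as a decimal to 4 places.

Survival from 50 to 80 is the product of surviving each interval: (1 − 0.6754) × (1 − 0.7807) × (1 − 0.8762).
= 0.3246 × 0.2193 × 0.1238 = 0.008813.

0.0088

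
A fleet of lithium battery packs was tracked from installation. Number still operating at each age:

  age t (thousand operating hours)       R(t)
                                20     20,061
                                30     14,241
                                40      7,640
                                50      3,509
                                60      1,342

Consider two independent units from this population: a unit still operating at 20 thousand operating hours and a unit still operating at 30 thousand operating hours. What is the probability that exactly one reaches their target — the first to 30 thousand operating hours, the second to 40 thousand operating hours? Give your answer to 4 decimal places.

0.4847

p₁ = R(30)/R(20) = 14,241/20,061 = 0.709885; p₂ = R(40)/R(30) = 7,640/14,241 = 0.536479.
P(exactly one) = p₁(1−p₂) + (1−p₁)p₂ = 0.329047 + 0.155641 = 0.484687.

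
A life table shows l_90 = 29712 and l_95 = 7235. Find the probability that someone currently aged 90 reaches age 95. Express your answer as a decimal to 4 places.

0.2435

The conditional survival probability is l_95/l_90 = 7235/29712 = 0.243504.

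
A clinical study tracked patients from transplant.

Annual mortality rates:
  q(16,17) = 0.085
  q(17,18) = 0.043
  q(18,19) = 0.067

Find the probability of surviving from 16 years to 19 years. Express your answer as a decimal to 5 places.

P(survive 16→19) = (1 − 0.085) × (1 − 0.043) × (1 − 0.067).
= 0.915 × 0.957 × 0.933 = 0.816986.

0.81699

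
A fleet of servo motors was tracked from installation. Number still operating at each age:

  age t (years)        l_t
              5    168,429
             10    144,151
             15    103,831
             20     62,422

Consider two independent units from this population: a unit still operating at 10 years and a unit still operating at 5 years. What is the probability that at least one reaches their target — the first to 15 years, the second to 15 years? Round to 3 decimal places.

p₁ = l_15/l_10 = 103,831/144,151 = 0.720293; p₂ = l_15/l_5 = 103,831/168,429 = 0.616467.
P(at least one) = 1 − (1−p₁)(1−p₂) = 1 − 0.279707 × 0.383533 = 0.892723.

0.893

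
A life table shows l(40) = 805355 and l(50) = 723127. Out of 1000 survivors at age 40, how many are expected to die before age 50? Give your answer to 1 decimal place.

The relevant probability is 1 − 723127/805355 = 0.102102.
Expected number = 1000 × 0.102102 = 102.1.

102.1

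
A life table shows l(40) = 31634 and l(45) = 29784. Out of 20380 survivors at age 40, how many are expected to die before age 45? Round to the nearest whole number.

1192

The relevant probability is 1 − 29784/31634 = 0.058481.
Expected number = 20380 × 0.058481 = 1192.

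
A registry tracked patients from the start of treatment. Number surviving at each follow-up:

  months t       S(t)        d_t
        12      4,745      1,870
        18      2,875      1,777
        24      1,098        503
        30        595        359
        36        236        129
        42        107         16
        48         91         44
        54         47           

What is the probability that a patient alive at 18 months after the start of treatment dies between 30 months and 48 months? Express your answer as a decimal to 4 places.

0.1753

This is the probability of reaching 30 but not 48, conditional on being alive at 18: (S(30) − S(48)) / S(18).
= (595 − 91) / 2,875 = 504 / 2,875 = 0.175304.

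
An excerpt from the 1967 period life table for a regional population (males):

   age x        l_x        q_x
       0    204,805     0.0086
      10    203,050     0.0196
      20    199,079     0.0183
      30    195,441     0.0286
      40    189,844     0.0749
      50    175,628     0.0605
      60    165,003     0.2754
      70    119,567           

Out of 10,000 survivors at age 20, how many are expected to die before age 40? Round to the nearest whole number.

The relevant probability is 1 − 189,844/199,079 = 0.046389.
Expected number = 10,000 × 0.046389 = 464.

464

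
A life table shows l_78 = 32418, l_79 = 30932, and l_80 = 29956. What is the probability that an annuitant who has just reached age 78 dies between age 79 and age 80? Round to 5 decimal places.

We want 1|1q78 = (l_79 − l_80)/l_78.
This is the probability of reaching 79 but not 80, conditional on being alive at 78: (l_79 − l_80) / l_78.
= (30932 − 29956) / 32418 = 976 / 32418 = 0.030107.

0.03011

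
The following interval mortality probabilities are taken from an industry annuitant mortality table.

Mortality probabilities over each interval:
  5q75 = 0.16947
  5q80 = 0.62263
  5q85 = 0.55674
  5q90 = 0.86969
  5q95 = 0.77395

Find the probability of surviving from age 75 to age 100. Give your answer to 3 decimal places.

0.004

25p75 = (1 − 0.16947) × (1 − 0.62263) × (1 − 0.55674) × (1 − 0.86969) × (1 − 0.77395).
= 0.83053 × 0.37737 × 0.44326 × 0.13031 × 0.22605 = 0.004092.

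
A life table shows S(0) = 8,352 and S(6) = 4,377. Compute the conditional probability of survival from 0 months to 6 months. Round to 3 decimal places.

The conditional survival probability is S(6)/S(0) = 4,377/8,352 = 0.524066.

0.524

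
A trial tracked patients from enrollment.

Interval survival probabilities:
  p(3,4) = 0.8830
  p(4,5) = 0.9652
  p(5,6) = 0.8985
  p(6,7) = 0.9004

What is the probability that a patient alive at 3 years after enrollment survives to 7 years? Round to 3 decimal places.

Survival from 3 to 7 is the product of surviving each interval: 0.8830 × 0.9652 × 0.8985 × 0.9004.
= 0.689496.

0.689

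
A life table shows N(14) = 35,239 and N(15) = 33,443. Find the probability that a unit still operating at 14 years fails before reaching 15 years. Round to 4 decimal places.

0.0510

P(fail before 15 | operational at 14) = 1 − N(15)/N(14) = 1 − 33,443/35,239 = (1,796)/35,239 = 0.050966.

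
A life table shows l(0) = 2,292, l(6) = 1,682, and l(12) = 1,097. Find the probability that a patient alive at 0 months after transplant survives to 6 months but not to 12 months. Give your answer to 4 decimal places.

This is the probability of reaching 6 but not 12, conditional on being alive at 0: (l(6) − l(12)) / l(0).
= (1,682 − 1,097) / 2,292 = 585 / 2,292 = 0.255236.

0.2552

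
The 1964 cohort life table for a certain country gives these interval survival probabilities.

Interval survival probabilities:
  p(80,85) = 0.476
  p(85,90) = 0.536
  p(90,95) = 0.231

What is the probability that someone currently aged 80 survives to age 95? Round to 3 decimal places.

Survival from 80 to 95 is the product of surviving each interval: 0.476 × 0.536 × 0.231.
= 0.058936.

0.059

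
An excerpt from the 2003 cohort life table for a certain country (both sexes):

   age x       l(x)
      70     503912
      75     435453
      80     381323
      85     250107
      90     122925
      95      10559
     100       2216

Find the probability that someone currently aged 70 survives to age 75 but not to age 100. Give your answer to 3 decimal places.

0.860

This is the probability of reaching 75 but not 100, conditional on being alive at 70: (l(75) − l(100)) / l(70).
= (435453 − 2216) / 503912 = 433237 / 503912 = 0.859747.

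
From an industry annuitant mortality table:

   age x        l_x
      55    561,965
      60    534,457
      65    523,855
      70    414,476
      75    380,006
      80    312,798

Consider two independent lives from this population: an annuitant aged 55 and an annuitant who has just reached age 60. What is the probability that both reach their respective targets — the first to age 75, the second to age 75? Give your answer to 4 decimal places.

0.4808

p₁ = l_75/l_55 = 380,006/561,965 = 0.676209; p₂ = l_75/l_60 = 380,006/534,457 = 0.711013.
P(both) = p₁ × p₂ = 0.676209 × 0.711013 = 0.480793.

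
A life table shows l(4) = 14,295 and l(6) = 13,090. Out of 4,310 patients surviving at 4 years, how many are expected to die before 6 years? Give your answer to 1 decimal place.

363.3

The relevant probability is 1 − 13,090/14,295 = 0.084295.
Expected number = 4,310 × 0.084295 = 363.3.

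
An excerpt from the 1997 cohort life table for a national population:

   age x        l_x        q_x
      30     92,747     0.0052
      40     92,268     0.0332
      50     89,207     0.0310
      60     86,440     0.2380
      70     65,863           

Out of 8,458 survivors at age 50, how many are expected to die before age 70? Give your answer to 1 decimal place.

The relevant probability is 1 − 65,863/89,207 = 0.261684.
Expected number = 8,458 × 0.261684 = 2213.3.

2213.3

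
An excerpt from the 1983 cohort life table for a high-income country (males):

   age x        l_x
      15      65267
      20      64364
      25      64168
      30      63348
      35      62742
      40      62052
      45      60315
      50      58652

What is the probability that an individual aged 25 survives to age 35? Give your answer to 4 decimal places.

0.9778

The conditional survival probability is l_35/l_25 = 62742/64168 = 0.977777.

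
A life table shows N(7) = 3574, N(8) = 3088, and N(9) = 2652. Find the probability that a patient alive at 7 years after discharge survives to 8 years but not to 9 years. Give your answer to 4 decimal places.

0.1220

This is the probability of reaching 8 but not 9, conditional on being alive at 7: (N(8) − N(9)) / N(7).
= (3088 − 2652) / 3574 = 436 / 3574 = 0.121992.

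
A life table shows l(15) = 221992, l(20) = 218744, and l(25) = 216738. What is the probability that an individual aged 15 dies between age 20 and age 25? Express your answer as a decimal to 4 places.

This is the probability of reaching 20 but not 25, conditional on being alive at 15: (l(20) − l(25)) / l(15).
= (218744 − 216738) / 221992 = 2006 / 221992 = 0.009036.

0.0090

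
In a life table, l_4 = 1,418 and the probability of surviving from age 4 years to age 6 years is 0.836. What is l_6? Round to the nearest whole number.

1185

l_6 = l_4 × p = 1,418 × 0.836 = 1185.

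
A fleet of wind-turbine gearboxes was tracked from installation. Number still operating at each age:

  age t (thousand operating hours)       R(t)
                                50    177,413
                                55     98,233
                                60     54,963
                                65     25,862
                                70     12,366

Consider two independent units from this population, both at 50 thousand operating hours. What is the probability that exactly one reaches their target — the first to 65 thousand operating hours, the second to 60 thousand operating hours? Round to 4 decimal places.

0.3653

p₁ = R(65)/R(50) = 25,862/177,413 = 0.145773; p₂ = R(60)/R(50) = 54,963/177,413 = 0.309803.
P(exactly one) = p₁(1−p₂) + (1−p₁)p₂ = 0.100612 + 0.264642 = 0.365254.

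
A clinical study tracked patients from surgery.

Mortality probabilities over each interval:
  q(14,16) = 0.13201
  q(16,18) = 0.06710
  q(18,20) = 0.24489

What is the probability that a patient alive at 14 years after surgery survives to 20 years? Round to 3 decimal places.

The overall survival probability is (1 − 0.13201) × (1 − 0.06710) × (1 − 0.24489).
= 0.86799 × 0.93290 × 0.75511 = 0.611449.

0.611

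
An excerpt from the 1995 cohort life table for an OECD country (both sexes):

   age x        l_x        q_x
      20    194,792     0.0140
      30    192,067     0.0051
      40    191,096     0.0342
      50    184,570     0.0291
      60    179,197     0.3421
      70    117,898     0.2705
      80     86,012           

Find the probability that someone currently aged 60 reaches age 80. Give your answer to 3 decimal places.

The conditional survival probability is l_80/l_60 = 86,012/179,197 = 0.479986.

0.480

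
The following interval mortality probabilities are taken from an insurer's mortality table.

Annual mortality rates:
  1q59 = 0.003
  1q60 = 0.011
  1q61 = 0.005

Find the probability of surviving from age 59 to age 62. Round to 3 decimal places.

The overall survival probability is (1 − 0.003) × (1 − 0.011) × (1 − 0.005).
= 0.997 × 0.989 × 0.995 = 0.981103.

0.981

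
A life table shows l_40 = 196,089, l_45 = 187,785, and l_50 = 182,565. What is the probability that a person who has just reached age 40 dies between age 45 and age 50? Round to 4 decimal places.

0.0266

This is the probability of reaching 45 but not 50, conditional on being alive at 40: (l_45 − l_50) / l_40.
= (187,785 − 182,565) / 196,089 = 5,220 / 196,089 = 0.026621.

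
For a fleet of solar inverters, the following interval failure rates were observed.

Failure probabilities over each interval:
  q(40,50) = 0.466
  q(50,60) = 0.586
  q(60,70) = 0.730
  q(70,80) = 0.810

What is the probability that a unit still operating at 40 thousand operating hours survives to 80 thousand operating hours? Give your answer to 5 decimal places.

The overall survival probability is (1 − 0.466) × (1 − 0.586) × (1 − 0.730) × (1 − 0.810).
= 0.534 × 0.414 × 0.270 × 0.190 = 0.011341.

0.01134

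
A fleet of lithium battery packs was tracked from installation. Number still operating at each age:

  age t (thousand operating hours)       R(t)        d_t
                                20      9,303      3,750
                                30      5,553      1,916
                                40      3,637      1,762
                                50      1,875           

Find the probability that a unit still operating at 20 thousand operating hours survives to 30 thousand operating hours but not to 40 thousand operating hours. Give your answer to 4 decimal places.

0.2060

This is the probability of reaching 30 but not 40, conditional on being operational at 20: (R(30) − R(40)) / R(20).
= (5,553 − 3,637) / 9,303 = 1,916 / 9,303 = 0.205955.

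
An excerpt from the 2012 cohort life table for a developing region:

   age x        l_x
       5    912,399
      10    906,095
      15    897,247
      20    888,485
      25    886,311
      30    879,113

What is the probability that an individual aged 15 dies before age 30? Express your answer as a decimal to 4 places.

P(die before 30 | alive at 15) = 1 − l_30/l_15 = 1 − 879,113/897,247 = (18,134)/897,247 = 0.020211.

0.0202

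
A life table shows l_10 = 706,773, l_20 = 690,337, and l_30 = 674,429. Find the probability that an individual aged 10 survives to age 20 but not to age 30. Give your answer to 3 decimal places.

0.023

We want 10|10q10 = (l_20 − l_30)/l_10.
This is the probability of reaching 20 but not 30, conditional on being alive at 10: (l_20 − l_30) / l_10.
= (690,337 − 674,429) / 706,773 = 15,908 / 706,773 = 0.022508.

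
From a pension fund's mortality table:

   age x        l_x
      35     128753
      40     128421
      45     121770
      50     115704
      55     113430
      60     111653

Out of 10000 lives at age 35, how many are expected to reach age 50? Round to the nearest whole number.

8987

The relevant probability is 115704/128753 = 0.898651.
Expected number = 10000 × 0.898651 = 8987.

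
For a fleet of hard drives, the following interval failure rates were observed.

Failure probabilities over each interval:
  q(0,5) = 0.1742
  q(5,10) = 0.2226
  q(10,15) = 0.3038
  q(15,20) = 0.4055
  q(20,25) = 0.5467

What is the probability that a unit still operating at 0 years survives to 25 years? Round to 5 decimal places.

0.12045

The overall survival probability is (1 − 0.1742) × (1 − 0.2226) × (1 − 0.3038) × (1 − 0.4055) × (1 − 0.5467).
= 0.8258 × 0.7774 × 0.6962 × 0.5945 × 0.4533 = 0.120446.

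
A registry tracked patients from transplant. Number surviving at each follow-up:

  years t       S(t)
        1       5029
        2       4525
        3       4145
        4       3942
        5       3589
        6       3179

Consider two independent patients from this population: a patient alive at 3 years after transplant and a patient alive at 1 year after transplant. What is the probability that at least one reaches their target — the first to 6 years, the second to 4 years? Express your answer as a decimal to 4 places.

0.9496

p₁ = S(6)/S(3) = 3179/4145 = 0.766948; p₂ = S(4)/S(1) = 3942/5029 = 0.783854.
P(at least one) = 1 − (1−p₁)(1−p₂) = 1 − 0.233052 × 0.216146 = 0.949627.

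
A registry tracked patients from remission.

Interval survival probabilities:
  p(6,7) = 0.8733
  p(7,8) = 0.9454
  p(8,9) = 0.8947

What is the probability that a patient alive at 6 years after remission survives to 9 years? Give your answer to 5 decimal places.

P(survive 6→9) = 0.8733 × 0.9454 × 0.8947.
= 0.738680.

0.73868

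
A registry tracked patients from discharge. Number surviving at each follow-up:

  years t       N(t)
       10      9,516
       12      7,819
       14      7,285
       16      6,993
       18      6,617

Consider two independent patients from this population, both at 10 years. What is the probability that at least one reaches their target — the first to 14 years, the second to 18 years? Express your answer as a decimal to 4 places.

p₁ = N(14)/N(10) = 7,285/9,516 = 0.765553; p₂ = N(18)/N(10) = 6,617/9,516 = 0.695355.
P(at least one) = 1 − (1−p₁)(1−p₂) = 1 − 0.234447 × 0.304645 = 0.928577.

0.9286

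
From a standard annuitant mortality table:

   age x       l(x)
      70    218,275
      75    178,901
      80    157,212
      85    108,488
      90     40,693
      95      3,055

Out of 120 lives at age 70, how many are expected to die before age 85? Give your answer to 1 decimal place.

60.4

The relevant probability is 1 − 108,488/218,275 = 0.502976.
Expected number = 120 × 0.502976 = 60.4.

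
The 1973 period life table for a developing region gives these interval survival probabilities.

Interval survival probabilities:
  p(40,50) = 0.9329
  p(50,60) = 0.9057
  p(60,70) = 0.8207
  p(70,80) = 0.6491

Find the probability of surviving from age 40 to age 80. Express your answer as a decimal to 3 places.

0.450

Chaining the interval survival probabilities: 0.9329 × 0.9057 × 0.8207 × 0.6491.
= 0.450107.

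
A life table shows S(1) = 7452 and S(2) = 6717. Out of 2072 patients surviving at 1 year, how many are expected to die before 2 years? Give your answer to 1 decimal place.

The relevant probability is 1 − 6717/7452 = 0.098631.
Expected number = 2072 × 0.098631 = 204.4.

204.4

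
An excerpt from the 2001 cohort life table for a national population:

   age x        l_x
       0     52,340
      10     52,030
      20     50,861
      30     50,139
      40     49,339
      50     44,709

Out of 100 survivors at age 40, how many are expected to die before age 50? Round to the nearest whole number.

9

The relevant probability is 1 − 44,709/49,339 = 0.093841.
Expected number = 100 × 0.093841 = 9.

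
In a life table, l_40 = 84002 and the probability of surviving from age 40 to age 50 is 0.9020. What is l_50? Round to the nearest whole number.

75770

l_50 = l_40 × p = 84002 × 0.9020 = 75770.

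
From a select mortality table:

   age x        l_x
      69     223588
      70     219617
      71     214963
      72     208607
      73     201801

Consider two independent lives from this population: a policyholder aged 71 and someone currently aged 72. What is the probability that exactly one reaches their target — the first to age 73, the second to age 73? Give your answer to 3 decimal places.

p₁ = l_73/l_71 = 201801/214963 = 0.938771; p₂ = l_73/l_72 = 201801/208607 = 0.967374.
P(exactly one) = p₁(1−p₂) + (1−p₁)p₂ = 0.030628 + 0.059231 = 0.089860.

0.090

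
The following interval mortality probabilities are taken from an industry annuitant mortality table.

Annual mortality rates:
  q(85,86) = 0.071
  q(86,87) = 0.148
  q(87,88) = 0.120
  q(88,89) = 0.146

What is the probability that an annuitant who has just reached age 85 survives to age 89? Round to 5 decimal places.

0.59483

P(survive 85→89) = (1 − 0.071) × (1 − 0.148) × (1 − 0.120) × (1 − 0.146).
= 0.929 × 0.852 × 0.880 × 0.854 = 0.594834.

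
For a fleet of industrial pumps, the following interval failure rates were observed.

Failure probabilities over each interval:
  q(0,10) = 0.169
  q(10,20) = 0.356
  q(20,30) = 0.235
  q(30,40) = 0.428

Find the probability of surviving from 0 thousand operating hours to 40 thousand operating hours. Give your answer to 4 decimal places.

0.2342

The overall survival probability is (1 − 0.169) × (1 − 0.356) × (1 − 0.235) × (1 − 0.428).
= 0.831 × 0.644 × 0.765 × 0.572 = 0.234177.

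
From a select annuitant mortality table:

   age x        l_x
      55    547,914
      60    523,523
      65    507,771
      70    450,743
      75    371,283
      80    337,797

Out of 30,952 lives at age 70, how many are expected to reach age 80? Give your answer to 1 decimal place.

The relevant probability is 337,797/450,743 = 0.749423.
Expected number = 30,952 × 0.749423 = 23196.1.

23196.1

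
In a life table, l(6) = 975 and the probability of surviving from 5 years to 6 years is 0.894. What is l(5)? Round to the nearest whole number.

1091

l(5) = l(6) / p = 975 / 0.894 = 1091.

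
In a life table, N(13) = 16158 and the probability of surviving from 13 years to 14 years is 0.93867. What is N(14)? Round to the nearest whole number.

15167

N(14) = N(13) × p = 16158 × 0.93867 = 15167.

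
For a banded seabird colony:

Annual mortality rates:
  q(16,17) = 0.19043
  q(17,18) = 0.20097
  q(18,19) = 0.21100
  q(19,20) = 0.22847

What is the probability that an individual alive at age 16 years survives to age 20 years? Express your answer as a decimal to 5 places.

0.39377

P(survive 16→20) = (1 − 0.19043) × (1 − 0.20097) × (1 − 0.21100) × (1 − 0.22847).
= 0.80957 × 0.79903 × 0.78900 × 0.77153 = 0.393774.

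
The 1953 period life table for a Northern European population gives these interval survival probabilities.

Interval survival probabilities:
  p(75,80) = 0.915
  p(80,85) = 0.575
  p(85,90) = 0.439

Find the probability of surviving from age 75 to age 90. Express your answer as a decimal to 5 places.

Chaining the interval survival probabilities: 0.915 × 0.575 × 0.439.
= 0.230969.

0.23097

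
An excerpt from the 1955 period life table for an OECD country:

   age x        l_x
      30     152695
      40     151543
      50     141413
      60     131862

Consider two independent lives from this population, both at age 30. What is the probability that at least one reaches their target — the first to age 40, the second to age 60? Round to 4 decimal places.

0.9990

p₁ = l_40/l_30 = 151543/152695 = 0.992456; p₂ = l_60/l_30 = 131862/152695 = 0.863565.
P(at least one) = 1 − (1−p₁)(1−p₂) = 1 − 0.007544 × 0.136435 = 0.998971.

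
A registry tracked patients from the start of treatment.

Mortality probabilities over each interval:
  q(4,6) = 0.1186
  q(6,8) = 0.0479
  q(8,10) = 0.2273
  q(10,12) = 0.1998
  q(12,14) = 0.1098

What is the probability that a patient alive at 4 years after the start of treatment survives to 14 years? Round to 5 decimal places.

Chaining the interval survival probabilities: (1 − 0.1186) × (1 − 0.0479) × (1 − 0.2273) × (1 − 0.1998) × (1 − 0.1098).
= 0.8814 × 0.9521 × 0.7727 × 0.8002 × 0.8902 = 0.461905.

0.46190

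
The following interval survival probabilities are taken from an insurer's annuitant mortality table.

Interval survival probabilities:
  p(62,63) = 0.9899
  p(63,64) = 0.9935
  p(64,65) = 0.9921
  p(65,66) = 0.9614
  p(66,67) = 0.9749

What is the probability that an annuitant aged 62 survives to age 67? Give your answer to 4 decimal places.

Chaining the interval survival probabilities: 0.9899 × 0.9935 × 0.9921 × 0.9614 × 0.9749.
= 0.914490.

0.9145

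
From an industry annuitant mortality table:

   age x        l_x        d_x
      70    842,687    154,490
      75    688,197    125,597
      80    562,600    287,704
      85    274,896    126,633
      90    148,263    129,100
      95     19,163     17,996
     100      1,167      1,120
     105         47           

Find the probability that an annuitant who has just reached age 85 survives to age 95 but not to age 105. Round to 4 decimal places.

We want 10|10q85 = (l_95 − l_105)/l_85.
This is the probability of reaching 95 but not 105, conditional on being alive at 85: (l_95 − l_105) / l_85.
= (19,163 − 47) / 274,896 = 19,116 / 274,896 = 0.069539.

0.0695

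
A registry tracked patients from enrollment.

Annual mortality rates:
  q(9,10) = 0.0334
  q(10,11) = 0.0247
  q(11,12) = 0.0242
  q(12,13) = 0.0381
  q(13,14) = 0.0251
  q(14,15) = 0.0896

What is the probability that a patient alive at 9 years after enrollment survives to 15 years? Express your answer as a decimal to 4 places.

0.7854

Chaining the interval survival probabilities: (1 − 0.0334) × (1 − 0.0247) × (1 − 0.0242) × (1 − 0.0381) × (1 − 0.0251) × (1 − 0.0896).
= 0.9666 × 0.9753 × 0.9758 × 0.9619 × 0.9749 × 0.9104 = 0.785359.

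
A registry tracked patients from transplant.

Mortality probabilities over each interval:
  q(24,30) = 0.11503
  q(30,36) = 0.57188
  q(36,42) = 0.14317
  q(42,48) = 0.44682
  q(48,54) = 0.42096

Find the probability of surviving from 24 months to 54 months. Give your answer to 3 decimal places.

0.104

Chaining the interval survival probabilities: (1 − 0.11503) × (1 − 0.57188) × (1 − 0.14317) × (1 − 0.44682) × (1 − 0.42096).
= 0.88497 × 0.42812 × 0.85683 × 0.55318 × 0.57904 = 0.103983.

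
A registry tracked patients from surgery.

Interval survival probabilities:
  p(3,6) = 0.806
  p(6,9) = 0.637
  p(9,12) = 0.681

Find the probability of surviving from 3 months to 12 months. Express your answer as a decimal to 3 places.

The overall survival probability is 0.806 × 0.637 × 0.681.
= 0.349640.

0.350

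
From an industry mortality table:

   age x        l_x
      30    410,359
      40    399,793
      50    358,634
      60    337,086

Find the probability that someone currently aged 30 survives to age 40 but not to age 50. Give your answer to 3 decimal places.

This is the probability of reaching 40 but not 50, conditional on being alive at 30: (l_40 − l_50) / l_30.
= (399,793 − 358,634) / 410,359 = 41,159 / 410,359 = 0.100300.

0.100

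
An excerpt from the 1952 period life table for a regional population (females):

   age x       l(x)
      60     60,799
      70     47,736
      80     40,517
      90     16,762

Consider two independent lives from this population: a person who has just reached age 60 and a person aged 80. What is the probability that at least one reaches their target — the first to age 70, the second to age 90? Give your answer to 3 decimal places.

p₁ = l(70)/l(60) = 47,736/60,799 = 0.785144; p₂ = l(90)/l(80) = 16,762/40,517 = 0.413703.
P(at least one) = 1 − (1−p₁)(1−p₂) = 1 − 0.214856 × 0.586297 = 0.874031.

0.874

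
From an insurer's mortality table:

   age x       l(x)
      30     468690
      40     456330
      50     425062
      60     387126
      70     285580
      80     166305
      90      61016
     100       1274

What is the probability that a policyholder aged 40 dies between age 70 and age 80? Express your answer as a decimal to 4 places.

0.2614

This is the probability of reaching 70 but not 80, conditional on being alive at 40: (l(70) − l(80)) / l(40).
= (285580 − 166305) / 456330 = 119275 / 456330 = 0.261379.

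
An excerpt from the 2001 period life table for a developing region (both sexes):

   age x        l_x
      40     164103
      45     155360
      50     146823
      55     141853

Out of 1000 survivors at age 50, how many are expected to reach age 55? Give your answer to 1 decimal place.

The relevant probability is 141853/146823 = 0.966150.
Expected number = 1000 × 0.966150 = 966.1.

966.1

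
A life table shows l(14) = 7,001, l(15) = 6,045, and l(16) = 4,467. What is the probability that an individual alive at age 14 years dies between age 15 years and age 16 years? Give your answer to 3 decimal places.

0.225

This is the probability of reaching 15 but not 16, conditional on being alive at 14: (l(15) − l(16)) / l(14).
= (6,045 − 4,467) / 7,001 = 1,578 / 7,001 = 0.225396.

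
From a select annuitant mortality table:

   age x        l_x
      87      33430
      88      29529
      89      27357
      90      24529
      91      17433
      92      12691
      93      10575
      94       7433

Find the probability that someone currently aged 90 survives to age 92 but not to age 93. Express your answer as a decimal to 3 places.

0.086

This is the probability of reaching 92 but not 93, conditional on being alive at 90: (l_92 − l_93) / l_90.
= (12691 − 10575) / 24529 = 2116 / 24529 = 0.086265.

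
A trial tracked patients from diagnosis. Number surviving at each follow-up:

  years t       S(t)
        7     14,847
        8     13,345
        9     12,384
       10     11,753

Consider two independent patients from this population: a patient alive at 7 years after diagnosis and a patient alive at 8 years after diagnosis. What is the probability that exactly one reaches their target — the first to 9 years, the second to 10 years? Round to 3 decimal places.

0.246

p₁ = S(9)/S(7) = 12,384/14,847 = 0.834108; p₂ = S(10)/S(8) = 11,753/13,345 = 0.880704.
P(exactly one) = p₁(1−p₂) + (1−p₁)p₂ = 0.099506 + 0.146102 = 0.245607.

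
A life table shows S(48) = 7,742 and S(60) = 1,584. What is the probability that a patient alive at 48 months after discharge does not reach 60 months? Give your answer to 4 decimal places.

P(die before 60 | alive at 48) = 1 − S(60)/S(48) = 1 − 1,584/7,742 = (6,158)/7,742 = 0.795402.

0.7954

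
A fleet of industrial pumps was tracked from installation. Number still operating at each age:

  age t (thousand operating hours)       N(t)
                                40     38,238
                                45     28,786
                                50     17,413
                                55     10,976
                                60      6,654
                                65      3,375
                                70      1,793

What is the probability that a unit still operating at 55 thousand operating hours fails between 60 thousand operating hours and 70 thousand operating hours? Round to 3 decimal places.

This is the probability of reaching 60 but not 70, conditional on being operational at 55: (N(60) − N(70)) / N(55).
= (6,654 − 1,793) / 10,976 = 4,861 / 10,976 = 0.442875.

0.443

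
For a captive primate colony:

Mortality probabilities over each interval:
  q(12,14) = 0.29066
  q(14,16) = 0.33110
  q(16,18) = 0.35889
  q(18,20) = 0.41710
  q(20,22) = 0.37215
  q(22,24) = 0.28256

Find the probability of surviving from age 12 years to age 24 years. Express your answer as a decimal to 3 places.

0.080

Survival from 12 to 24 is the product of surviving each interval: (1 − 0.29066) × (1 − 0.33110) × (1 − 0.35889) × (1 − 0.41710) × (1 − 0.37215) × (1 − 0.28256).
= 0.70934 × 0.66890 × 0.64111 × 0.58290 × 0.62785 × 0.71744 = 0.079870.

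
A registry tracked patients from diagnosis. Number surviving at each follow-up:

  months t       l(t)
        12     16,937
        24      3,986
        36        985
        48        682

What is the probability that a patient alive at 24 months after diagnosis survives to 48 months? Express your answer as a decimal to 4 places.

The conditional survival probability is l(48)/l(24) = 682/3,986 = 0.171099.

0.1711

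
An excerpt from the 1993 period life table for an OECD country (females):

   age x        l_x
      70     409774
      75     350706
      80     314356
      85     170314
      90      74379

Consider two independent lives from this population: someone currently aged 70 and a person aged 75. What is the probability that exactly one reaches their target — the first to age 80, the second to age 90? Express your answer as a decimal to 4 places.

0.6538

p₁ = l_80/l_70 = 314356/409774 = 0.767145; p₂ = l_90/l_75 = 74379/350706 = 0.212084.
P(exactly one) = p₁(1−p₂) + (1−p₁)p₂ = 0.604446 + 0.049385 = 0.653831.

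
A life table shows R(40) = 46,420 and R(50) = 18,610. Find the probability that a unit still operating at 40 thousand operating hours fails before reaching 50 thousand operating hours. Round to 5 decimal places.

0.59910

P(fail before 50 | operational at 40) = 1 − R(50)/R(40) = 1 − 18,610/46,420 = (27,810)/46,420 = 0.599095.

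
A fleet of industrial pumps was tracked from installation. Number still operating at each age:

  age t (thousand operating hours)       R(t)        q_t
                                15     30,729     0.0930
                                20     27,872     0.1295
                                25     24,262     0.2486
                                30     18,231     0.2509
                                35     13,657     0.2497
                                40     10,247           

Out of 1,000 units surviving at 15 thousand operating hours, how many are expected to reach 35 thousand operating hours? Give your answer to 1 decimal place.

The relevant probability is 13,657/30,729 = 0.444434.
Expected number = 1,000 × 0.444434 = 444.4.

444.4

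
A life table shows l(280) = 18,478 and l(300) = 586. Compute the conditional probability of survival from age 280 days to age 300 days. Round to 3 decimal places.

The conditional survival probability is l(300)/l(280) = 586/18,478 = 0.031713.

0.032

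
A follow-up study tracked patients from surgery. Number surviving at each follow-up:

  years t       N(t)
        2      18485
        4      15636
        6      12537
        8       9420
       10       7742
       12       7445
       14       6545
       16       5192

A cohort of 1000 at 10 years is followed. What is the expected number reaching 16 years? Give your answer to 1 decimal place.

The relevant probability is 5192/7742 = 0.670628.
Expected number = 1000 × 0.670628 = 670.6.

670.6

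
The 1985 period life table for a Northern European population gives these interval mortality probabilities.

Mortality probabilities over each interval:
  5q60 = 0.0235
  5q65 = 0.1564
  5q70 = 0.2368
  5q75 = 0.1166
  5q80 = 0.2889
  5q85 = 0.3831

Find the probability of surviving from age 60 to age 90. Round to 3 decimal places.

0.244

30p60 = (1 − 0.0235) × (1 − 0.1564) × (1 − 0.2368) × (1 − 0.1166) × (1 − 0.2889) × (1 − 0.3831).
= 0.9765 × 0.8436 × 0.7632 × 0.8834 × 0.7111 × 0.6169 = 0.243641.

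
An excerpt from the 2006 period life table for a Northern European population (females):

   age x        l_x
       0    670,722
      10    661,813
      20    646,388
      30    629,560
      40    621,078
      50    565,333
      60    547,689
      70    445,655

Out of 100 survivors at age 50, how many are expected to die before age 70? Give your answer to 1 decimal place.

21.2

The relevant probability is 1 − 445,655/565,333 = 0.211695.
Expected number = 100 × 0.211695 = 21.2.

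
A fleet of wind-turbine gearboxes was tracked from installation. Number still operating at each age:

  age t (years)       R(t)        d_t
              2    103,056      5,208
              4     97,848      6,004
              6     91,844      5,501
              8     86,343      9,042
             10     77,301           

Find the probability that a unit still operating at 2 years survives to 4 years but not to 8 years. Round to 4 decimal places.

This is the probability of reaching 4 but not 8, conditional on being operational at 2: (R(4) − R(8)) / R(2).
= (97,848 − 86,343) / 103,056 = 11,505 / 103,056 = 0.111638.

0.1116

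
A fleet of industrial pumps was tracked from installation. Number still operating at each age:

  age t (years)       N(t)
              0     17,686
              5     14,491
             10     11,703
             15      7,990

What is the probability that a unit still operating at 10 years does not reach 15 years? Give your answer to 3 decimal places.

P(fail before 15 | operational at 10) = 1 − N(15)/N(10) = 1 − 7,990/11,703 = (3,713)/11,703 = 0.317269.

0.317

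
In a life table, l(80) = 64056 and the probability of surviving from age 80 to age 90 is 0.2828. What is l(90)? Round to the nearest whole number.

18115

l(90) = l(80) × p = 64056 × 0.2828 = 18115.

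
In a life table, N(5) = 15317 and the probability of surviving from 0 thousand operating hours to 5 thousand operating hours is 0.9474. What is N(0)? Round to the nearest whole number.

16167

N(0) = N(5) / p = 15317 / 0.9474 = 16167.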